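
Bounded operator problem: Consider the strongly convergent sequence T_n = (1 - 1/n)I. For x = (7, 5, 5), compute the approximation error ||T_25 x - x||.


T_25 x - x = (1 - 1/25)x - x = -x/25
||x|| = sqrt(99) = 9.9499
||T_25 x - x|| = ||x||/25 = 9.9499/25 = 0.3980

0.3980


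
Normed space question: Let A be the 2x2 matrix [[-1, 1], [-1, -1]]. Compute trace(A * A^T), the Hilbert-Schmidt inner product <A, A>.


trace(A * A^T) = sum of squares of all entries
= (-1)^2 + 1^2 + (-1)^2 + (-1)^2
= 1 + 1 + 1 + 1
= 4

4


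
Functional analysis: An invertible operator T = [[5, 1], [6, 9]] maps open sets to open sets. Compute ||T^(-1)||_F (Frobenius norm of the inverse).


det(T) = 5*9 - 1*6 = 39
T^(-1) = (1/39) * [[9, -1], [-6, 5]] = [[0.2308, -0.0256], [-0.1538, 0.1282]]
||T^(-1)||_F^2 = 0.2308^2 + (-0.0256)^2 + (-0.1538)^2 + 0.1282^2 = 0.0940
||T^(-1)||_F = sqrt(0.0940) = 0.3066

0.3066


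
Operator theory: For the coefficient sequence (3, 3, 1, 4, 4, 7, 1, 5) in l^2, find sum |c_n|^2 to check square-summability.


sum |c_n|^2 = 3^2 + 3^2 + 1^2 + 4^2 + 4^2 + 7^2 + 1^2 + 5^2
= 9 + 9 + 1 + 16 + 16 + 49 + 1 + 25
= 126

126


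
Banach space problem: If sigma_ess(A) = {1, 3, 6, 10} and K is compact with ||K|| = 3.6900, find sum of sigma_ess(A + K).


By Weyl's theorem, the essential spectrum is invariant under compact perturbations.
sigma_ess(A + K) = sigma_ess(A) = {1, 3, 6, 10}
Sum = 1 + 3 + 6 + 10 = 20

20


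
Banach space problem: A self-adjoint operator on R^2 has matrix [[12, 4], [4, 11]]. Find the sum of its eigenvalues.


For a self-adjoint (symmetric) matrix, the eigenvalues are real.
The sum of eigenvalues equals the trace of the matrix.
trace = 12 + 11 = 23

23


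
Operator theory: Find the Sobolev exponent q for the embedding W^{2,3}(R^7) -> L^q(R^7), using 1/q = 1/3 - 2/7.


Using the Sobolev embedding formula: 1/q = 1/p - k/n
1/q = 1/3 - 2/7 = 1/21
q = 1/(1/21) = 21

21.0000


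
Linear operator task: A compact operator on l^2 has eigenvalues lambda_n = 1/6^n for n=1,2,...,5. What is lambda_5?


The eigenvalue formula gives lambda_5 = 1/6^5
= 1/7776
= 1.2860e-04

1.2860e-04


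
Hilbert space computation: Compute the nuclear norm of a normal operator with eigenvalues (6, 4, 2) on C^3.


For a normal operator, singular values equal |eigenvalues|.
Trace norm = sum |lambda_i| = 6 + 4 + 2
= 12

12


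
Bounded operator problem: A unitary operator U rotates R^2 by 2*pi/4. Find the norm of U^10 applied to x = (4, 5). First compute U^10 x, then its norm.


U is a rotation by theta = 2*pi/4
U^10 = rotation by 10*theta = 20*pi/4 = 4*pi/4 (mod 2*pi)
cos(4*pi/4) = -1.0000, sin(4*pi/4) = 0.0000
U^10 x = (-1.0000 * 4 - 0.0000 * 5, 0.0000 * 4 + -1.0000 * 5)
= (-4.0000, -5.0000)
||U^10 x|| = sqrt((-4.0000)^2 + (-5.0000)^2) = sqrt(41.0000) = 6.4031

6.4031


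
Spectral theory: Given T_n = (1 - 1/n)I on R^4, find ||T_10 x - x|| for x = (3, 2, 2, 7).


T_10 x - x = (1 - 1/10)x - x = -x/10
||x|| = sqrt(66) = 8.1240
||T_10 x - x|| = ||x||/10 = 8.1240/10 = 0.8124

0.8124


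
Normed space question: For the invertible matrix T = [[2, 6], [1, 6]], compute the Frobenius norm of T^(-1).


det(T) = 2*6 - 6*1 = 6
T^(-1) = (1/6) * [[6, -6], [-1, 2]] = [[1.0000, -1.0000], [-0.1667, 0.3333]]
||T^(-1)||_F^2 = 1.0000^2 + (-1.0000)^2 + (-0.1667)^2 + 0.3333^2 = 2.1389
||T^(-1)||_F = sqrt(2.1389) = 1.4625

1.4625


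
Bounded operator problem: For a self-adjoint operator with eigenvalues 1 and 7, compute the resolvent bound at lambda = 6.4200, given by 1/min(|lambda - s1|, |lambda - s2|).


dist(6.4200, {1, 7}) = min(|6.4200 - 1|, |6.4200 - 7|)
= min(5.4200, 0.5800) = 0.5800
Resolvent bound = 1/0.5800 = 1.7241

1.7241


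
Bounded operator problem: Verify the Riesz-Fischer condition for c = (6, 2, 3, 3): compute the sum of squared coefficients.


sum |c_n|^2 = 6^2 + 2^2 + 3^2 + 3^2
= 36 + 4 + 9 + 9
= 58

58


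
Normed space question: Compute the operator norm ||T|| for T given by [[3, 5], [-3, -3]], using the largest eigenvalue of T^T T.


A^T A = [[18, 24], [24, 34]]
trace(A^T A) = 52, det(A^T A) = 36
discriminant = 52^2 - 4*36 = 2560
Largest eigenvalue of A^T A = (trace + sqrt(disc))/2 = 51.2982
||T|| = sqrt(51.2982) = 7.1623

7.1623


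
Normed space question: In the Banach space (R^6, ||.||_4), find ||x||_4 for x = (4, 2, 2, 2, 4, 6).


The l^4 norm = (sum |x_i|^4)^(1/4)
Sum of 4th powers = 256 + 16 + 16 + 16 + 256 + 1296 = 1856
||x||_4 = (1856)^(1/4) = 6.5636

6.5636


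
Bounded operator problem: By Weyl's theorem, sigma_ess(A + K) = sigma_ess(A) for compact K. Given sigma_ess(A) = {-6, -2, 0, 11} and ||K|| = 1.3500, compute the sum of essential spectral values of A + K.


By Weyl's theorem, the essential spectrum is invariant under compact perturbations.
sigma_ess(A + K) = sigma_ess(A) = {-6, -2, 0, 11}
Sum = -6 + -2 + 0 + 11 = 3

3


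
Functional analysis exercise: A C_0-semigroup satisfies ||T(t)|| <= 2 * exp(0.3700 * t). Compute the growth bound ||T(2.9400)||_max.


||T(2.9400)|| <= 2 * exp(0.3700 * 2.9400)
= 2 * exp(1.0878)
= 2 * 2.9677
= 5.9355

5.9355


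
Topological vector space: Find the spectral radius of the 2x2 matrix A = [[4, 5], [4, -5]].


For a 2x2 matrix, eigenvalues satisfy lambda^2 - (trace)*lambda + det = 0
trace = 4 + -5 = -1
det = 4*-5 - 5*4 = -40
discriminant = (-1)^2 - 4*(-40) = 161
spectral radius = max |eigenvalue| = 6.8443

6.8443


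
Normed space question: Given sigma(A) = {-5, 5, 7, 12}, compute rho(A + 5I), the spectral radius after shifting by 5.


Spectrum of A + 5I = {0, 10, 12, 17}
Spectral radius = max |lambda| over the shifted spectrum
= max(0, 10, 12, 17) = 17

17


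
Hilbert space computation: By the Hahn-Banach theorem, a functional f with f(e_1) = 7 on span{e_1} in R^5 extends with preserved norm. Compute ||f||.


The norm of f is given by ||f|| = sup_{||x||=1} |f(x)|.
On span{e_1}, ||e_1|| = 1, so ||f|| = |f(e_1)| / ||e_1||
= |7| / 1 = 7.0000

7.0000


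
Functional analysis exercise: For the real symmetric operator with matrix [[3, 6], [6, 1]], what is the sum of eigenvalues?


For a self-adjoint (symmetric) matrix, the eigenvalues are real.
The sum of eigenvalues equals the trace of the matrix.
trace = 3 + 1 = 4

4


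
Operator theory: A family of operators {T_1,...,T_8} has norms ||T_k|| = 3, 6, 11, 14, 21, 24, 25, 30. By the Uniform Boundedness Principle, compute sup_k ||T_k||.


By the Uniform Boundedness Principle, the supremum of norms is finite.
sup_k ||T_k|| = max(3, 6, 11, 14, 21, 24, 25, 30) = 30

30


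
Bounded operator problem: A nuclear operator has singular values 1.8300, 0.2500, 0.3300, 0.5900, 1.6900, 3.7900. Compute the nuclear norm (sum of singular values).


The nuclear norm is the sum of all singular values.
||T||_1 = 1.8300 + 0.2500 + 0.3300 + 0.5900 + 1.6900 + 3.7900
= 8.4800

8.4800


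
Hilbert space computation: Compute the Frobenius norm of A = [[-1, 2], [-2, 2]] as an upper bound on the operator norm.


||A||_F^2 = sum a_ij^2
= (-1)^2 + 2^2 + (-2)^2 + 2^2
= 1 + 4 + 4 + 4 = 13
||A||_F = sqrt(13) = 3.6056

3.6056


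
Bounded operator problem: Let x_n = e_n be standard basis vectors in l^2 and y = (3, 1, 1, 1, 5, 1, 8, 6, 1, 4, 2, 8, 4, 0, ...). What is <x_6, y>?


x_6 = e_6 is the standard basis vector with 1 in position 6.
<x_6, y> = y_6 = 1
As n -> infinity, <x_n, y> -> 0, confirming weak convergence of (x_n) to 0.

1


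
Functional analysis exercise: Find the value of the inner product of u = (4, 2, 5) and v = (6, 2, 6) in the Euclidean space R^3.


Computing the standard inner product <u, v> = sum u_i * v_i
= 4*6 + 2*2 + 5*6
= 24 + 4 + 30
= 58

58


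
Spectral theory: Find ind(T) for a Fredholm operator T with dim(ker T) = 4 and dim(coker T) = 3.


The Fredholm index is defined as ind(T) = dim(ker T) - dim(coker T)
= 4 - 3
= 1

1


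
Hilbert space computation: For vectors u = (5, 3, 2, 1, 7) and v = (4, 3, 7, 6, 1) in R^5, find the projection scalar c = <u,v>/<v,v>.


Computing <u,v> = 5*4 + 3*3 + 2*7 + 1*6 + 7*1 = 56
Computing <v,v> = 4^2 + 3^2 + 7^2 + 6^2 + 1^2 = 111
Projection coefficient = 56/111 = 0.5045

0.5045


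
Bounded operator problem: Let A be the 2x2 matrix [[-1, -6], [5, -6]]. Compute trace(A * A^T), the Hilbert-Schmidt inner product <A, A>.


trace(A * A^T) = sum of squares of all entries
= (-1)^2 + (-6)^2 + 5^2 + (-6)^2
= 1 + 36 + 25 + 36
= 98

98


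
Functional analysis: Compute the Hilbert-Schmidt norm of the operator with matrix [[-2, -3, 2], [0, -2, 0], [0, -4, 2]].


The Hilbert-Schmidt norm is sqrt(sum of squares of all entries).
Sum of squares = (-2)^2 + (-3)^2 + 2^2 + 0^2 + (-2)^2 + 0^2 + 0^2 + (-4)^2 + 2^2
= 4 + 9 + 4 + 0 + 4 + 0 + 0 + 16 + 4 = 41
||T||_HS = sqrt(41) = 6.4031

6.4031


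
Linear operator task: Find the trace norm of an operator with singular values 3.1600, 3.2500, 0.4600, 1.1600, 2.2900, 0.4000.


The nuclear norm is the sum of all singular values.
||T||_1 = 3.1600 + 3.2500 + 0.4600 + 1.1600 + 2.2900 + 0.4000
= 10.7200

10.7200


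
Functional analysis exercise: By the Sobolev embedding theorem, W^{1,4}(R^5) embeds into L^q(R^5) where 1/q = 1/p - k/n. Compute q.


Using the Sobolev embedding formula: 1/q = 1/p - k/n
1/q = 1/4 - 1/5 = 1/20
q = 1/(1/20) = 20

20.0000


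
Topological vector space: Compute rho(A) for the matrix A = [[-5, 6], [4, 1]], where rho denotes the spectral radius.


For a 2x2 matrix, eigenvalues satisfy lambda^2 - (trace)*lambda + det = 0
trace = -5 + 1 = -4
det = -5*1 - 6*4 = -29
discriminant = (-4)^2 - 4*(-29) = 132
spectral radius = max |eigenvalue| = 7.7446

7.7446


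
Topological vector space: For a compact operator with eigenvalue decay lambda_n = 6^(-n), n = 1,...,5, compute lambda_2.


The eigenvalue formula gives lambda_2 = 1/6^2
= 1/36
= 0.0278

0.0278


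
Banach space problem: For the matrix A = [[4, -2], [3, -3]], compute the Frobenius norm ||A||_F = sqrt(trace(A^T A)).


||A||_F^2 = sum a_ij^2
= 4^2 + (-2)^2 + 3^2 + (-3)^2
= 16 + 4 + 9 + 9 = 38
||A||_F = sqrt(38) = 6.1644

6.1644


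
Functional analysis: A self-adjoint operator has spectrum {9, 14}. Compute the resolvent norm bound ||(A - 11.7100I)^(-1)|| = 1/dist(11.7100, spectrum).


dist(11.7100, {9, 14}) = min(|11.7100 - 9|, |11.7100 - 14|)
= min(2.7100, 2.2900) = 2.2900
Resolvent bound = 1/2.2900 = 0.4367

0.4367


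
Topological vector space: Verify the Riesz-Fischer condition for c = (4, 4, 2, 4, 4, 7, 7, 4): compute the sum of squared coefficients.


sum |c_n|^2 = 4^2 + 4^2 + 2^2 + 4^2 + 4^2 + 7^2 + 7^2 + 4^2
= 16 + 16 + 4 + 16 + 16 + 49 + 49 + 16
= 182

182


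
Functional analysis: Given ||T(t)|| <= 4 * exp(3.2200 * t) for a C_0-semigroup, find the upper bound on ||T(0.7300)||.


||T(0.7300)|| <= 4 * exp(3.2200 * 0.7300)
= 4 * exp(2.3506)
= 4 * 10.4919
= 41.9675

41.9675


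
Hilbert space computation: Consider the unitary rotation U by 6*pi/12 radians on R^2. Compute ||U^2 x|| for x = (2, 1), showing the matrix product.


U is a rotation by theta = 6*pi/12
U^2 = rotation by 2*theta = 12*pi/12
cos(12*pi/12) = -1.0000, sin(12*pi/12) = 0.0000
U^2 x = (-1.0000 * 2 - 0.0000 * 1, 0.0000 * 2 + -1.0000 * 1)
= (-2.0000, -1.0000)
||U^2 x|| = sqrt((-2.0000)^2 + (-1.0000)^2) = sqrt(5.0000) = 2.2361

2.2361


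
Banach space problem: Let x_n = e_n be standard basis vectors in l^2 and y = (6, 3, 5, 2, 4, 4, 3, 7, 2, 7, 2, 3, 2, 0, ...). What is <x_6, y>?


x_6 = e_6 is the standard basis vector with 1 in position 6.
<x_6, y> = y_6 = 4
As n -> infinity, <x_n, y> -> 0, confirming weak convergence of (x_n) to 0.

4


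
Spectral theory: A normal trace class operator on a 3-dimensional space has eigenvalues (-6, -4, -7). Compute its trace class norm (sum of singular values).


For a normal operator, singular values equal |eigenvalues|.
Trace norm = sum |lambda_i| = 6 + 4 + 7
= 17

17


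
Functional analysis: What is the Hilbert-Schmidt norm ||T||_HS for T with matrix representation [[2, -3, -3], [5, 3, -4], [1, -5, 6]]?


The Hilbert-Schmidt norm is sqrt(sum of squares of all entries).
Sum of squares = 2^2 + (-3)^2 + (-3)^2 + 5^2 + 3^2 + (-4)^2 + 1^2 + (-5)^2 + 6^2
= 4 + 9 + 9 + 25 + 9 + 16 + 1 + 25 + 36 = 134
||T||_HS = sqrt(134) = 11.5758

11.5758


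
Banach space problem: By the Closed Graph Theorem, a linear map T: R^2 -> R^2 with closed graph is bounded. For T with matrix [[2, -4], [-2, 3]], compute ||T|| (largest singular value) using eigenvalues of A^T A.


A^T A = [[8, -14], [-14, 25]]
trace(A^T A) = 33, det(A^T A) = 4
discriminant = 33^2 - 4*4 = 1073
Largest eigenvalue of A^T A = (trace + sqrt(disc))/2 = 32.8783
||T|| = sqrt(32.8783) = 5.7340

5.7340


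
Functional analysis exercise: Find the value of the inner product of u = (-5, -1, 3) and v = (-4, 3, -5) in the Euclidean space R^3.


Computing the standard inner product <u, v> = sum u_i * v_i
= -5*-4 + -1*3 + 3*-5
= 20 + -3 + -15
= 2

2


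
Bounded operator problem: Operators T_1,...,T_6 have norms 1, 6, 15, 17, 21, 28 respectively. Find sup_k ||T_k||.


By the Uniform Boundedness Principle, the supremum of norms is finite.
sup_k ||T_k|| = max(1, 6, 15, 17, 21, 28) = 28

28


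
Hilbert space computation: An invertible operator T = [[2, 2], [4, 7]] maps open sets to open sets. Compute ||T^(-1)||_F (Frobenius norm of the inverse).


det(T) = 2*7 - 2*4 = 6
T^(-1) = (1/6) * [[7, -2], [-4, 2]] = [[1.1667, -0.3333], [-0.6667, 0.3333]]
||T^(-1)||_F^2 = 1.1667^2 + (-0.3333)^2 + (-0.6667)^2 + 0.3333^2 = 2.0278
||T^(-1)||_F = sqrt(2.0278) = 1.4240

1.4240


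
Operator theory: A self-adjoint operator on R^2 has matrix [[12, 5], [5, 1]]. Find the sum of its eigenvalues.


For a self-adjoint (symmetric) matrix, the eigenvalues are real.
The sum of eigenvalues equals the trace of the matrix.
trace = 12 + 1 = 13

13


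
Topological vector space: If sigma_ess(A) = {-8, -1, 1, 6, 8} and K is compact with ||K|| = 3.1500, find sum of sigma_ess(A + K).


By Weyl's theorem, the essential spectrum is invariant under compact perturbations.
sigma_ess(A + K) = sigma_ess(A) = {-8, -1, 1, 6, 8}
Sum = -8 + -1 + 1 + 6 + 8 = 6

6


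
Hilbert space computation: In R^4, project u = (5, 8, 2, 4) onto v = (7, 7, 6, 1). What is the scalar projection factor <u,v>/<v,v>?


Computing <u,v> = 5*7 + 8*7 + 2*6 + 4*1 = 107
Computing <v,v> = 7^2 + 7^2 + 6^2 + 1^2 = 135
Projection coefficient = 107/135 = 0.7926

0.7926


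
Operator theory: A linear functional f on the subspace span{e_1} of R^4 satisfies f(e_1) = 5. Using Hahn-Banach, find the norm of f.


The norm of f is given by ||f|| = sup_{||x||=1} |f(x)|.
On span{e_1}, ||e_1|| = 1, so ||f|| = |f(e_1)| / ||e_1||
= |5| / 1 = 5.0000

5.0000


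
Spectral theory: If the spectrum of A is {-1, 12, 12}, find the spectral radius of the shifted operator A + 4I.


Spectrum of A + 4I = {3, 16, 16}
Spectral radius = max |lambda| over the shifted spectrum
= max(3, 16, 16) = 16

16


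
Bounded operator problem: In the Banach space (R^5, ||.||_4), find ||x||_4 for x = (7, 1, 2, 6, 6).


The l^4 norm = (sum |x_i|^4)^(1/4)
Sum of 4th powers = 2401 + 1 + 16 + 1296 + 1296 = 5010
||x||_4 = (5010)^(1/4) = 8.4132

8.4132


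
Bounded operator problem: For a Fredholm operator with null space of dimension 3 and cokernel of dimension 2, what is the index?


The Fredholm index is defined as ind(T) = dim(ker T) - dim(coker T)
= 3 - 2
= 1

1


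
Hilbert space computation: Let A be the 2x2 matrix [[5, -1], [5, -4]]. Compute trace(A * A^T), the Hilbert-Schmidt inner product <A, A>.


trace(A * A^T) = sum of squares of all entries
= 5^2 + (-1)^2 + 5^2 + (-4)^2
= 25 + 1 + 25 + 16
= 67

67


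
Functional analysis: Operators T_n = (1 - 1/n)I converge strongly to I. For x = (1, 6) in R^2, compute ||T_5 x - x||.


T_5 x - x = (1 - 1/5)x - x = -x/5
||x|| = sqrt(37) = 6.0828
||T_5 x - x|| = ||x||/5 = 6.0828/5 = 1.2166

1.2166


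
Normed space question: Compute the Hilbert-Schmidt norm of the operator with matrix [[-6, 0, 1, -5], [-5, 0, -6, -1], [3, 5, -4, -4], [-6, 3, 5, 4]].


The Hilbert-Schmidt norm is sqrt(sum of squares of all entries).
Sum of squares = (-6)^2 + 0^2 + 1^2 + (-5)^2 + (-5)^2 + 0^2 + (-6)^2 + (-1)^2 + 3^2 + 5^2 + (-4)^2 + (-4)^2 + (-6)^2 + 3^2 + 5^2 + 4^2
= 36 + 0 + 1 + 25 + 25 + 0 + 36 + 1 + 9 + 25 + 16 + 16 + 36 + 9 + 25 + 16 = 276
||T||_HS = sqrt(276) = 16.6132

16.6132


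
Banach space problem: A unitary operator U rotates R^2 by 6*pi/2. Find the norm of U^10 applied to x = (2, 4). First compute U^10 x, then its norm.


U is a rotation by theta = 6*pi/2
U^10 = rotation by 10*theta = 60*pi/2 = 0*pi/2 (mod 2*pi)
cos(0*pi/2) = 1.0000, sin(0*pi/2) = 0.0000
U^10 x = (1.0000 * 2 - 0.0000 * 4, 0.0000 * 2 + 1.0000 * 4)
= (2.0000, 4.0000)
||U^10 x|| = sqrt(2.0000^2 + 4.0000^2) = sqrt(20.0000) = 4.4721

4.4721


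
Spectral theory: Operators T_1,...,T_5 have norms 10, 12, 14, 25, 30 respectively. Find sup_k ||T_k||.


By the Uniform Boundedness Principle, the supremum of norms is finite.
sup_k ||T_k|| = max(10, 12, 14, 25, 30) = 30

30


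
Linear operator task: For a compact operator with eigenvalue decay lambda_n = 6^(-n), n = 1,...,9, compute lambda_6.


The eigenvalue formula gives lambda_6 = 1/6^6
= 1/46656
= 2.1433e-05

2.1433e-05


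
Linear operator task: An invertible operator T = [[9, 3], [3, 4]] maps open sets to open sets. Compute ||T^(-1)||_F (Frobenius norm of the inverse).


det(T) = 9*4 - 3*3 = 27
T^(-1) = (1/27) * [[4, -3], [-3, 9]] = [[0.1481, -0.1111], [-0.1111, 0.3333]]
||T^(-1)||_F^2 = 0.1481^2 + (-0.1111)^2 + (-0.1111)^2 + 0.3333^2 = 0.1578
||T^(-1)||_F = sqrt(0.1578) = 0.3972

0.3972


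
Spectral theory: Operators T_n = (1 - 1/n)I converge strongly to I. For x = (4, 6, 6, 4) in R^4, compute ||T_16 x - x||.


T_16 x - x = (1 - 1/16)x - x = -x/16
||x|| = sqrt(104) = 10.1980
||T_16 x - x|| = ||x||/16 = 10.1980/16 = 0.6374

0.6374


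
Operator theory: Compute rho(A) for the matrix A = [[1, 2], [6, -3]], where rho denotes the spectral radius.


For a 2x2 matrix, eigenvalues satisfy lambda^2 - (trace)*lambda + det = 0
trace = 1 + -3 = -2
det = 1*-3 - 2*6 = -15
discriminant = (-2)^2 - 4*(-15) = 64
spectral radius = max |eigenvalue| = 5.0000

5.0000


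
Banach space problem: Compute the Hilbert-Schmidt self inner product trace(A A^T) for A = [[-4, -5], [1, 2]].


trace(A * A^T) = sum of squares of all entries
= (-4)^2 + (-5)^2 + 1^2 + 2^2
= 16 + 25 + 1 + 4
= 46

46


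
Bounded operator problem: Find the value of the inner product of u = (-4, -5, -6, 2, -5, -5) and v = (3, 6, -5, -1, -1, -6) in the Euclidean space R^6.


Computing the standard inner product <u, v> = sum u_i * v_i
= -4*3 + -5*6 + -6*-5 + 2*-1 + -5*-1 + -5*-6
= -12 + -30 + 30 + -2 + 5 + 30
= 21

21


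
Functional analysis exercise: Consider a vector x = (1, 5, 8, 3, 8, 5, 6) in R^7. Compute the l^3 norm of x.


The l^3 norm = (sum |x_i|^3)^(1/3)
Sum of 3th powers = 1 + 125 + 512 + 27 + 512 + 125 + 216 = 1518
||x||_3 = (1518)^(1/3) = 11.4927

11.4927


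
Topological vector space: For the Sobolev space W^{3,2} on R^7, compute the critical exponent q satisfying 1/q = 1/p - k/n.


Using the Sobolev embedding formula: 1/q = 1/p - k/n
1/q = 1/2 - 3/7 = 1/14
q = 1/(1/14) = 14

14.0000


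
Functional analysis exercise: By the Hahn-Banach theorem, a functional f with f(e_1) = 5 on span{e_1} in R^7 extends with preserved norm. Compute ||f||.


The norm of f is given by ||f|| = sup_{||x||=1} |f(x)|.
On span{e_1}, ||e_1|| = 1, so ||f|| = |f(e_1)| / ||e_1||
= |5| / 1 = 5.0000

5.0000


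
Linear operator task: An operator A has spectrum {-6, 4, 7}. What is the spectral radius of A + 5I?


Spectrum of A + 5I = {-1, 9, 12}
Spectral radius = max |lambda| over the shifted spectrum
= max(1, 9, 12) = 12

12


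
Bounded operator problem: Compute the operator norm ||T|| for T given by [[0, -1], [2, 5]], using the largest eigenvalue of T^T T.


A^T A = [[4, 10], [10, 26]]
trace(A^T A) = 30, det(A^T A) = 4
discriminant = 30^2 - 4*4 = 884
Largest eigenvalue of A^T A = (trace + sqrt(disc))/2 = 29.8661
||T|| = sqrt(29.8661) = 5.4650

5.4650


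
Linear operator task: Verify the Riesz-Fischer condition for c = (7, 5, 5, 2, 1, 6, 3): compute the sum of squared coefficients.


sum |c_n|^2 = 7^2 + 5^2 + 5^2 + 2^2 + 1^2 + 6^2 + 3^2
= 49 + 25 + 25 + 4 + 1 + 36 + 9
= 149

149


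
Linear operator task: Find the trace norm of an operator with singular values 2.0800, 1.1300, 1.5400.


The nuclear norm is the sum of all singular values.
||T||_1 = 2.0800 + 1.1300 + 1.5400
= 4.7500

4.7500


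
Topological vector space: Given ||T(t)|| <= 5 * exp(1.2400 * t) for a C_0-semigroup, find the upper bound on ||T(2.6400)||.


||T(2.6400)|| <= 5 * exp(1.2400 * 2.6400)
= 5 * exp(3.2736)
= 5 * 26.4062
= 132.0312

132.0312


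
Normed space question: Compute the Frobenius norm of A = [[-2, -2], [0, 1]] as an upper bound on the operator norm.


||A||_F^2 = sum a_ij^2
= (-2)^2 + (-2)^2 + 0^2 + 1^2
= 4 + 4 + 0 + 1 = 9
||A||_F = sqrt(9) = 3.0000

3.0000


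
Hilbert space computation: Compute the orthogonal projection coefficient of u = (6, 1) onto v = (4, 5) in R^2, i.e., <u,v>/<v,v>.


Computing <u,v> = 6*4 + 1*5 = 29
Computing <v,v> = 4^2 + 5^2 = 41
Projection coefficient = 29/41 = 0.7073

0.7073


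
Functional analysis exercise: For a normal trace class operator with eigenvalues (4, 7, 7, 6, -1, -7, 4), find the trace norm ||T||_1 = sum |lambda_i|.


For a normal operator, singular values equal |eigenvalues|.
Trace norm = sum |lambda_i| = 4 + 7 + 7 + 6 + 1 + 7 + 4
= 36

36


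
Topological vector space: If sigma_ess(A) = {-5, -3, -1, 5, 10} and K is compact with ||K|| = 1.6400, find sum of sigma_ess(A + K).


By Weyl's theorem, the essential spectrum is invariant under compact perturbations.
sigma_ess(A + K) = sigma_ess(A) = {-5, -3, -1, 5, 10}
Sum = -5 + -3 + -1 + 5 + 10 = 6

6


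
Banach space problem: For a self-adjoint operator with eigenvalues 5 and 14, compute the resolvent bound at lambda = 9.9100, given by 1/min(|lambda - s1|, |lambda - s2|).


dist(9.9100, {5, 14}) = min(|9.9100 - 5|, |9.9100 - 14|)
= min(4.9100, 4.0900) = 4.0900
Resolvent bound = 1/4.0900 = 0.2445

0.2445


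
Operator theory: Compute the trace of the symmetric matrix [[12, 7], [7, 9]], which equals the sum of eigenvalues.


For a self-adjoint (symmetric) matrix, the eigenvalues are real.
The sum of eigenvalues equals the trace of the matrix.
trace = 12 + 9 = 21

21


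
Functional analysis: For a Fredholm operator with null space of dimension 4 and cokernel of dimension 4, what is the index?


The Fredholm index is defined as ind(T) = dim(ker T) - dim(coker T)
= 4 - 4
= 0

0


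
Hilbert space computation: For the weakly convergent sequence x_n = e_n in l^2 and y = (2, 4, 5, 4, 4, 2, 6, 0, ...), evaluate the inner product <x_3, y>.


x_3 = e_3 is the standard basis vector with 1 in position 3.
<x_3, y> = y_3 = 5
As n -> infinity, <x_n, y> -> 0, confirming weak convergence of (x_n) to 0.

5


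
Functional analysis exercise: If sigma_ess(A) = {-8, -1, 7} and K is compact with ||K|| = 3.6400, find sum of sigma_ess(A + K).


By Weyl's theorem, the essential spectrum is invariant under compact perturbations.
sigma_ess(A + K) = sigma_ess(A) = {-8, -1, 7}
Sum = -8 + -1 + 7 = -2

-2


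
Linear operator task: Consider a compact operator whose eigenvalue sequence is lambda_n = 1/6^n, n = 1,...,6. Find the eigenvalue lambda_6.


The eigenvalue formula gives lambda_6 = 1/6^6
= 1/46656
= 2.1433e-05

2.1433e-05


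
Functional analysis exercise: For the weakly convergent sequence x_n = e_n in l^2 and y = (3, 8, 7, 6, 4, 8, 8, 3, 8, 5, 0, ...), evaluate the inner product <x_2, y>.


x_2 = e_2 is the standard basis vector with 1 in position 2.
<x_2, y> = y_2 = 8
As n -> infinity, <x_n, y> -> 0, confirming weak convergence of (x_n) to 0.

8


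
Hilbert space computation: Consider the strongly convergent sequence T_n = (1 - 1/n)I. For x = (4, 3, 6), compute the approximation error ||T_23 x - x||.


T_23 x - x = (1 - 1/23)x - x = -x/23
||x|| = sqrt(61) = 7.8102
||T_23 x - x|| = ||x||/23 = 7.8102/23 = 0.3396

0.3396


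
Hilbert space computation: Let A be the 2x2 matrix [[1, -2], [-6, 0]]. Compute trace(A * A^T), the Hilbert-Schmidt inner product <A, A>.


trace(A * A^T) = sum of squares of all entries
= 1^2 + (-2)^2 + (-6)^2 + 0^2
= 1 + 4 + 36 + 0
= 41

41


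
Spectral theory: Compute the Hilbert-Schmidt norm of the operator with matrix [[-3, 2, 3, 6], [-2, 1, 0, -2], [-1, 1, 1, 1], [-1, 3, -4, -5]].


The Hilbert-Schmidt norm is sqrt(sum of squares of all entries).
Sum of squares = (-3)^2 + 2^2 + 3^2 + 6^2 + (-2)^2 + 1^2 + 0^2 + (-2)^2 + (-1)^2 + 1^2 + 1^2 + 1^2 + (-1)^2 + 3^2 + (-4)^2 + (-5)^2
= 9 + 4 + 9 + 36 + 4 + 1 + 0 + 4 + 1 + 1 + 1 + 1 + 1 + 9 + 16 + 25 = 122
||T||_HS = sqrt(122) = 11.0454

11.0454


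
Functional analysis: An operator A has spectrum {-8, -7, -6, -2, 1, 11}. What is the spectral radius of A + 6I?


Spectrum of A + 6I = {-2, -1, 0, 4, 7, 17}
Spectral radius = max |lambda| over the shifted spectrum
= max(2, 1, 0, 4, 7, 17) = 17

17


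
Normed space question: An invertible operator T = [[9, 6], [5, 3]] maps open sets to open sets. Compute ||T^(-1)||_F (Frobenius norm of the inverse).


det(T) = 9*3 - 6*5 = -3
T^(-1) = (1/-3) * [[3, -6], [-5, 9]] = [[-1.0000, 2.0000], [1.6667, -3.0000]]
||T^(-1)||_F^2 = (-1.0000)^2 + 2.0000^2 + 1.6667^2 + (-3.0000)^2 = 16.7778
||T^(-1)||_F = sqrt(16.7778) = 4.0961

4.0961


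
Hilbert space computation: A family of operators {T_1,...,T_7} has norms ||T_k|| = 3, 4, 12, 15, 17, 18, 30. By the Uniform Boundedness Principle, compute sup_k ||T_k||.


By the Uniform Boundedness Principle, the supremum of norms is finite.
sup_k ||T_k|| = max(3, 4, 12, 15, 17, 18, 30) = 30

30


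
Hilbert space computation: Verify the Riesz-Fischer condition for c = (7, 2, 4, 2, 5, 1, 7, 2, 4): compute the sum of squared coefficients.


sum |c_n|^2 = 7^2 + 2^2 + 4^2 + 2^2 + 5^2 + 1^2 + 7^2 + 2^2 + 4^2
= 49 + 4 + 16 + 4 + 25 + 1 + 49 + 4 + 16
= 168

168


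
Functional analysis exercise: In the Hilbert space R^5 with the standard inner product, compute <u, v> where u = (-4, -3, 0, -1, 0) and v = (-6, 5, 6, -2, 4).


Computing the standard inner product <u, v> = sum u_i * v_i
= -4*-6 + -3*5 + 0*6 + -1*-2 + 0*4
= 24 + -15 + 0 + 2 + 0
= 11

11


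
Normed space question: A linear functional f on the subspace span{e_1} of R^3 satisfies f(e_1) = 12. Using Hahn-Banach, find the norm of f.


The norm of f is given by ||f|| = sup_{||x||=1} |f(x)|.
On span{e_1}, ||e_1|| = 1, so ||f|| = |f(e_1)| / ||e_1||
= |12| / 1 = 12.0000

12.0000


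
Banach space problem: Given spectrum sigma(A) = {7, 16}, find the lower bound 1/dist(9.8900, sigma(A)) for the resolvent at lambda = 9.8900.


dist(9.8900, {7, 16}) = min(|9.8900 - 7|, |9.8900 - 16|)
= min(2.8900, 6.1100) = 2.8900
Resolvent bound = 1/2.8900 = 0.3460

0.3460


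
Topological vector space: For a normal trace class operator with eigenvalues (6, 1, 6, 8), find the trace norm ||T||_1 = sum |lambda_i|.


For a normal operator, singular values equal |eigenvalues|.
Trace norm = sum |lambda_i| = 6 + 1 + 6 + 8
= 21

21


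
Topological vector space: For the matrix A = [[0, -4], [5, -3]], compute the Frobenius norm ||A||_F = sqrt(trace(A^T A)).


||A||_F^2 = sum a_ij^2
= 0^2 + (-4)^2 + 5^2 + (-3)^2
= 0 + 16 + 25 + 9 = 50
||A||_F = sqrt(50) = 7.0711

7.0711


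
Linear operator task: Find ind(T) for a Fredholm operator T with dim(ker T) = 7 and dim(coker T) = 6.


The Fredholm index is defined as ind(T) = dim(ker T) - dim(coker T)
= 7 - 6
= 1

1


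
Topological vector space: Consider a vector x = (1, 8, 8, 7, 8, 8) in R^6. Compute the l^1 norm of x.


The l^1 norm equals the sum of absolute values of all components.
||x||_1 = 1 + 8 + 8 + 7 + 8 + 8
= 40

40.0000


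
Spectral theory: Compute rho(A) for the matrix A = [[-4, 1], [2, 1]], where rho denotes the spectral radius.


For a 2x2 matrix, eigenvalues satisfy lambda^2 - (trace)*lambda + det = 0
trace = -4 + 1 = -3
det = -4*1 - 1*2 = -6
discriminant = (-3)^2 - 4*(-6) = 33
spectral radius = max |eigenvalue| = 4.3723

4.3723


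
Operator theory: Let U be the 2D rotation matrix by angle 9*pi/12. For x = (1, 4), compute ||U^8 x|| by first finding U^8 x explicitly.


U is a rotation by theta = 9*pi/12
U^8 = rotation by 8*theta = 72*pi/12 = 0*pi/12 (mod 2*pi)
cos(0*pi/12) = 1.0000, sin(0*pi/12) = 0.0000
U^8 x = (1.0000 * 1 - 0.0000 * 4, 0.0000 * 1 + 1.0000 * 4)
= (1.0000, 4.0000)
||U^8 x|| = sqrt(1.0000^2 + 4.0000^2) = sqrt(17.0000) = 4.1231

4.1231


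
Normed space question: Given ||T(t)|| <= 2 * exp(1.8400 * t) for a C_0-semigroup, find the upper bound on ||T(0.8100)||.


||T(0.8100)|| <= 2 * exp(1.8400 * 0.8100)
= 2 * exp(1.4904)
= 2 * 4.4389
= 8.8777

8.8777


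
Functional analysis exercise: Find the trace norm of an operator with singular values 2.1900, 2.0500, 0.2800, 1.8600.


The nuclear norm is the sum of all singular values.
||T||_1 = 2.1900 + 2.0500 + 0.2800 + 1.8600
= 6.3800

6.3800


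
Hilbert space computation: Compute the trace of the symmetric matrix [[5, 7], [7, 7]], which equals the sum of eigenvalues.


For a self-adjoint (symmetric) matrix, the eigenvalues are real.
The sum of eigenvalues equals the trace of the matrix.
trace = 5 + 7 = 12

12


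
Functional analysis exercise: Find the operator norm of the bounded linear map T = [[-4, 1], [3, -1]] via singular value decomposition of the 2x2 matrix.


A^T A = [[25, -7], [-7, 2]]
trace(A^T A) = 27, det(A^T A) = 1
discriminant = 27^2 - 4*1 = 725
Largest eigenvalue of A^T A = (trace + sqrt(disc))/2 = 26.9629
||T|| = sqrt(26.9629) = 5.1926

5.1926


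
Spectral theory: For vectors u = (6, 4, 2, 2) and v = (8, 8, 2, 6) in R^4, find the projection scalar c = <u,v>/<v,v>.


Computing <u,v> = 6*8 + 4*8 + 2*2 + 2*6 = 96
Computing <v,v> = 8^2 + 8^2 + 2^2 + 6^2 = 168
Projection coefficient = 96/168 = 0.5714

0.5714


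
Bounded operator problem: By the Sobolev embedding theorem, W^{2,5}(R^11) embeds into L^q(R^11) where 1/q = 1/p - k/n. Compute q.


Using the Sobolev embedding formula: 1/q = 1/p - k/n
1/q = 1/5 - 2/11 = 1/55
q = 1/(1/55) = 55

55.0000


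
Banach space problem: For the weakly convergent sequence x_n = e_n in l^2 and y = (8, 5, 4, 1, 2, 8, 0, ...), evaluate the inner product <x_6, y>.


x_6 = e_6 is the standard basis vector with 1 in position 6.
<x_6, y> = y_6 = 8
As n -> infinity, <x_n, y> -> 0, confirming weak convergence of (x_n) to 0.

8


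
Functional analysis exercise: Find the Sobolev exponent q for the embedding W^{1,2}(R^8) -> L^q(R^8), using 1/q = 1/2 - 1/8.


Using the Sobolev embedding formula: 1/q = 1/p - k/n
1/q = 1/2 - 1/8 = 3/8
q = 1/(3/8) = 8/3 = 2.6667

2.6667


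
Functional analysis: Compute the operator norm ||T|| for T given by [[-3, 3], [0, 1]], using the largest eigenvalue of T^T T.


A^T A = [[9, -9], [-9, 10]]
trace(A^T A) = 19, det(A^T A) = 9
discriminant = 19^2 - 4*9 = 325
Largest eigenvalue of A^T A = (trace + sqrt(disc))/2 = 18.5139
||T|| = sqrt(18.5139) = 4.3028

4.3028


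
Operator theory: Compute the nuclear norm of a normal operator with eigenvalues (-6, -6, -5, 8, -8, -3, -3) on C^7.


For a normal operator, singular values equal |eigenvalues|.
Trace norm = sum |lambda_i| = 6 + 6 + 5 + 8 + 8 + 3 + 3
= 39

39


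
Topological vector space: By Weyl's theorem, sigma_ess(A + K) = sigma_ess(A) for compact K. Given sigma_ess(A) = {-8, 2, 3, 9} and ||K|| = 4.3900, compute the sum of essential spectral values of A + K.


By Weyl's theorem, the essential spectrum is invariant under compact perturbations.
sigma_ess(A + K) = sigma_ess(A) = {-8, 2, 3, 9}
Sum = -8 + 2 + 3 + 9 = 6

6


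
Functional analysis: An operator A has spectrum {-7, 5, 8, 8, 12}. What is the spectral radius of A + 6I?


Spectrum of A + 6I = {-1, 11, 14, 14, 18}
Spectral radius = max |lambda| over the shifted spectrum
= max(1, 11, 14, 14, 18) = 18

18


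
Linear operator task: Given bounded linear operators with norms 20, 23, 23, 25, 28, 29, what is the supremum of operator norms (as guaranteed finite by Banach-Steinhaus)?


By the Uniform Boundedness Principle, the supremum of norms is finite.
sup_k ||T_k|| = max(20, 23, 23, 25, 28, 29) = 29

29


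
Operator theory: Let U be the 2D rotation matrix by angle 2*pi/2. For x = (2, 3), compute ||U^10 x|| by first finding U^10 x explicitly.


U is a rotation by theta = 2*pi/2
U^10 = rotation by 10*theta = 20*pi/2 = 0*pi/2 (mod 2*pi)
cos(0*pi/2) = 1.0000, sin(0*pi/2) = 0.0000
U^10 x = (1.0000 * 2 - 0.0000 * 3, 0.0000 * 2 + 1.0000 * 3)
= (2.0000, 3.0000)
||U^10 x|| = sqrt(2.0000^2 + 3.0000^2) = sqrt(13.0000) = 3.6056

3.6056


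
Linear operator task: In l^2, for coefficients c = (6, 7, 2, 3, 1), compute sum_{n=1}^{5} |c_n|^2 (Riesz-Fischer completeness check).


sum |c_n|^2 = 6^2 + 7^2 + 2^2 + 3^2 + 1^2
= 36 + 49 + 4 + 9 + 1
= 99

99


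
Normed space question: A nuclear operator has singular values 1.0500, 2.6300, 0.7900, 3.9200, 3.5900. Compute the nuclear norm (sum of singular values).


The nuclear norm is the sum of all singular values.
||T||_1 = 1.0500 + 2.6300 + 0.7900 + 3.9200 + 3.5900
= 11.9800

11.9800


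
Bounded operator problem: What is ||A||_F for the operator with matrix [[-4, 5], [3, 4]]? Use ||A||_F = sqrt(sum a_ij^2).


||A||_F^2 = sum a_ij^2
= (-4)^2 + 5^2 + 3^2 + 4^2
= 16 + 25 + 9 + 16 = 66
||A||_F = sqrt(66) = 8.1240

8.1240


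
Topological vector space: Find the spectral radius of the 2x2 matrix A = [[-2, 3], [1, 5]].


For a 2x2 matrix, eigenvalues satisfy lambda^2 - (trace)*lambda + det = 0
trace = -2 + 5 = 3
det = -2*5 - 3*1 = -13
discriminant = 3^2 - 4*(-13) = 61
spectral radius = max |eigenvalue| = 5.4051

5.4051


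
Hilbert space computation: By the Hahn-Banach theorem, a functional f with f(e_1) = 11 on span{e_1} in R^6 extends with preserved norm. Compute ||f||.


The norm of f is given by ||f|| = sup_{||x||=1} |f(x)|.
On span{e_1}, ||e_1|| = 1, so ||f|| = |f(e_1)| / ||e_1||
= |11| / 1 = 11.0000

11.0000


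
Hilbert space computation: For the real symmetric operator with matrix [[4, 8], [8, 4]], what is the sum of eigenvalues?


For a self-adjoint (symmetric) matrix, the eigenvalues are real.
The sum of eigenvalues equals the trace of the matrix.
trace = 4 + 4 = 8

8


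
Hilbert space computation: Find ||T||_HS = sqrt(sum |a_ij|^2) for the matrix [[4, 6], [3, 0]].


The Hilbert-Schmidt norm is sqrt(sum of squares of all entries).
Sum of squares = 4^2 + 6^2 + 3^2 + 0^2
= 16 + 36 + 9 + 0 = 61
||T||_HS = sqrt(61) = 7.8102

7.8102


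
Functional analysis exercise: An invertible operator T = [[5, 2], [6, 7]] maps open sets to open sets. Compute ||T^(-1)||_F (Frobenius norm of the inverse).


det(T) = 5*7 - 2*6 = 23
T^(-1) = (1/23) * [[7, -2], [-6, 5]] = [[0.3043, -0.0870], [-0.2609, 0.2174]]
||T^(-1)||_F^2 = 0.3043^2 + (-0.0870)^2 + (-0.2609)^2 + 0.2174^2 = 0.2155
||T^(-1)||_F = sqrt(0.2155) = 0.4642

0.4642


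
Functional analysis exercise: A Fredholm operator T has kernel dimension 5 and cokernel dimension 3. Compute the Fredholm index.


The Fredholm index is defined as ind(T) = dim(ker T) - dim(coker T)
= 5 - 3
= 2

2


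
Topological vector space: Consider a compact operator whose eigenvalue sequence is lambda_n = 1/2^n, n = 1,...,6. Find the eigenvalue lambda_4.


The eigenvalue formula gives lambda_4 = 1/2^4
= 1/16
= 0.0625

0.0625


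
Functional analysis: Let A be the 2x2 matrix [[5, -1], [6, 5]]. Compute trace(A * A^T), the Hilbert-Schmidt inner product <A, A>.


trace(A * A^T) = sum of squares of all entries
= 5^2 + (-1)^2 + 6^2 + 5^2
= 25 + 1 + 36 + 25
= 87

87


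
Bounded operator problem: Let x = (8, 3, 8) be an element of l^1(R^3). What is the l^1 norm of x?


The l^1 norm equals the sum of absolute values of all components.
||x||_1 = 8 + 3 + 8
= 19

19.0000


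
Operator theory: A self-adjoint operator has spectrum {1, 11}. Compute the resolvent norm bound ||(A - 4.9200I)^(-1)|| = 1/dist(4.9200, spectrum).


dist(4.9200, {1, 11}) = min(|4.9200 - 1|, |4.9200 - 11|)
= min(3.9200, 6.0800) = 3.9200
Resolvent bound = 1/3.9200 = 0.2551

0.2551


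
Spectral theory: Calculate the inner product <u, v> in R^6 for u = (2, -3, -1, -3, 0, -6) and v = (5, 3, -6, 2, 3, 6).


Computing the standard inner product <u, v> = sum u_i * v_i
= 2*5 + -3*3 + -1*-6 + -3*2 + 0*3 + -6*6
= 10 + -9 + 6 + -6 + 0 + -36
= -35

-35


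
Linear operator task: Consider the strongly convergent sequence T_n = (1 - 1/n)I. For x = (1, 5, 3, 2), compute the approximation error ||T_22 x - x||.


T_22 x - x = (1 - 1/22)x - x = -x/22
||x|| = sqrt(39) = 6.2450
||T_22 x - x|| = ||x||/22 = 6.2450/22 = 0.2839

0.2839


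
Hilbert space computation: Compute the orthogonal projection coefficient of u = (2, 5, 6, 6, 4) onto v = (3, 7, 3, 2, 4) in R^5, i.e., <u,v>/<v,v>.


Computing <u,v> = 2*3 + 5*7 + 6*3 + 6*2 + 4*4 = 87
Computing <v,v> = 3^2 + 7^2 + 3^2 + 2^2 + 4^2 = 87
Projection coefficient = 87/87 = 1.0000

1.0000


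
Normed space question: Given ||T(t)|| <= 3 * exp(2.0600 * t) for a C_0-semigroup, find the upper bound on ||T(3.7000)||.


||T(3.7000)|| <= 3 * exp(2.0600 * 3.7000)
= 3 * exp(7.6220)
= 3 * 2042.6433
= 6127.9300

6127.9300


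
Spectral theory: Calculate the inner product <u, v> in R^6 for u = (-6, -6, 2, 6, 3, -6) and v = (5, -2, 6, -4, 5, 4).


Computing the standard inner product <u, v> = sum u_i * v_i
= -6*5 + -6*-2 + 2*6 + 6*-4 + 3*5 + -6*4
= -30 + 12 + 12 + -24 + 15 + -24
= -39

-39


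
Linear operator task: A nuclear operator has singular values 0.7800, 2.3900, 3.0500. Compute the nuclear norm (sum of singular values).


The nuclear norm is the sum of all singular values.
||T||_1 = 0.7800 + 2.3900 + 3.0500
= 6.2200

6.2200


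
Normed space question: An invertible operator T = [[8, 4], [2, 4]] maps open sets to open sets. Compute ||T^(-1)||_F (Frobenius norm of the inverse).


det(T) = 8*4 - 4*2 = 24
T^(-1) = (1/24) * [[4, -4], [-2, 8]] = [[0.1667, -0.1667], [-0.0833, 0.3333]]
||T^(-1)||_F^2 = 0.1667^2 + (-0.1667)^2 + (-0.0833)^2 + 0.3333^2 = 0.1736
||T^(-1)||_F = sqrt(0.1736) = 0.4167

0.4167


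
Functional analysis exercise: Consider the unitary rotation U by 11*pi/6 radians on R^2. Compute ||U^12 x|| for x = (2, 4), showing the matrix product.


U is a rotation by theta = 11*pi/6
U^12 = rotation by 12*theta = 132*pi/6 = 0*pi/6 (mod 2*pi)
cos(0*pi/6) = 1.0000, sin(0*pi/6) = 0.0000
U^12 x = (1.0000 * 2 - 0.0000 * 4, 0.0000 * 2 + 1.0000 * 4)
= (2.0000, 4.0000)
||U^12 x|| = sqrt(2.0000^2 + 4.0000^2) = sqrt(20.0000) = 4.4721

4.4721


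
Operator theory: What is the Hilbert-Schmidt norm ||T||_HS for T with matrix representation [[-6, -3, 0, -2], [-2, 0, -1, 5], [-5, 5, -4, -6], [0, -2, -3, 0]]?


The Hilbert-Schmidt norm is sqrt(sum of squares of all entries).
Sum of squares = (-6)^2 + (-3)^2 + 0^2 + (-2)^2 + (-2)^2 + 0^2 + (-1)^2 + 5^2 + (-5)^2 + 5^2 + (-4)^2 + (-6)^2 + 0^2 + (-2)^2 + (-3)^2 + 0^2
= 36 + 9 + 0 + 4 + 4 + 0 + 1 + 25 + 25 + 25 + 16 + 36 + 0 + 4 + 9 + 0 = 194
||T||_HS = sqrt(194) = 13.9284

13.9284


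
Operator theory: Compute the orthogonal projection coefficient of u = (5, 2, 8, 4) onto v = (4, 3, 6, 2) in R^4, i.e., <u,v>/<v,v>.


Computing <u,v> = 5*4 + 2*3 + 8*6 + 4*2 = 82
Computing <v,v> = 4^2 + 3^2 + 6^2 + 2^2 = 65
Projection coefficient = 82/65 = 1.2615

1.2615


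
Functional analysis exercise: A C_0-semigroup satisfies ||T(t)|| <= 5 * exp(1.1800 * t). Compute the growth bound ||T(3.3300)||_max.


||T(3.3300)|| <= 5 * exp(1.1800 * 3.3300)
= 5 * exp(3.9294)
= 5 * 50.8764
= 254.3822

254.3822
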